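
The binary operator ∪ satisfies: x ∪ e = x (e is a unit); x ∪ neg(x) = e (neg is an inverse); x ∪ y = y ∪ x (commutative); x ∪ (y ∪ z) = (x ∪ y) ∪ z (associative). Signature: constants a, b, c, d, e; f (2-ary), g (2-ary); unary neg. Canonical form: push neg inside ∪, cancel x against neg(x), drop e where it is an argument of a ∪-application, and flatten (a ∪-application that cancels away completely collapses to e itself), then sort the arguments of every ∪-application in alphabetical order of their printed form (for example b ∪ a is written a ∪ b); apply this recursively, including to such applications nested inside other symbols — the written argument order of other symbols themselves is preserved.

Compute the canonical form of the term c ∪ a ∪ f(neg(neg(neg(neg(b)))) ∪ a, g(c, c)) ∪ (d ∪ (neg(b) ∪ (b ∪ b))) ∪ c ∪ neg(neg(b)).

Push neg inside:  distribute neg over ∪ and collapse double neg
Collect terms:  c ∪ c ∪ a ∪ f(a ∪ b, g(c, c)) ∪ d ∪ b ∪ b
Sort:  a ∪ b ∪ b ∪ c ∪ c ∪ d ∪ f(a ∪ b, g(c, c))

Answer: a ∪ b ∪ b ∪ c ∪ c ∪ d ∪ f(a ∪ b, g(c, c))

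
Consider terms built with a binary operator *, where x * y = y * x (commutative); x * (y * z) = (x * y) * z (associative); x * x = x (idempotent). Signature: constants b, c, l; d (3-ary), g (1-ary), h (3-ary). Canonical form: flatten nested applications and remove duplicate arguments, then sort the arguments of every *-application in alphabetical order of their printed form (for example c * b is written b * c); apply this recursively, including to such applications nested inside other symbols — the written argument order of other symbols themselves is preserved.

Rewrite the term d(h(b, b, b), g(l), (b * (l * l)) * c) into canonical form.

Answer: d(h(b, b, b), g(l), b * c * l)

Derivation:
Focus inside:  (b * (l * l)) * c
Merge nested applications:  b * l * l * c
Deduplicate:  drop duplicate l
Sort arguments:  b * c * l
Put back:  d(h(b, b, b), g(l), b * c * l)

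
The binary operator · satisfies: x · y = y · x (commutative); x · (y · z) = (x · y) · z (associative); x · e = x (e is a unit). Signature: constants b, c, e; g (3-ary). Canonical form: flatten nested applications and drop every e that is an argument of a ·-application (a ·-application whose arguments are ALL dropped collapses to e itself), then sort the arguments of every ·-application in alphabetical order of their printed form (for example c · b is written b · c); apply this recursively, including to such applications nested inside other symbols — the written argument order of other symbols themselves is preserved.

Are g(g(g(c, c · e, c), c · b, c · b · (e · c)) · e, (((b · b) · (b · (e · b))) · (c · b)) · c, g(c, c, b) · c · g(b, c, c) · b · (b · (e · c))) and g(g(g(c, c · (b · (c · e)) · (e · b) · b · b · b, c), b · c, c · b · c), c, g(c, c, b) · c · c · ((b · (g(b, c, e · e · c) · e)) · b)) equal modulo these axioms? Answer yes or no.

Answer: no — g(g(g(c, c, c), b · c, b · c · c), b · b · b · b · b · c · c, b · b · c · c · g(b, c, c) · g(c, c, b)) vs g(g(g(c, b · b · b · b · b · c · c, c), b · c, b · c · c), c, b · b · c · c · g(b, c, c) · g(c, c, b))

Derivation:
Left:  g(g(g(c, c · e, c), c · b, c · b · (e · c)) · e, (((b · b) · (b · (e · b))) · (c · b)) · c, g(c, c, b) · c · g(b, c, c) · b · (b · (e · c)))
  Focus inside:  g(g(c, c · e, c), c · b, c · b · (e · c)) · e
  Inside:  g(g(c, c · e, c), c · b, c · b · (e · c))  →  g(g(c, c, c), b · c, b · c · c)
  Units out:  drop e
  Order the arguments:  g(g(c, c, c), b · c, b · c · c)
  Put back:  g(g(g(c, c, c), b · c, b · c · c), b · b · b · b · b · c · c, b · b · c · c · g(b, c, c) · g(c, c, b))
Right:  g(g(g(c, c · (b · (c · e)) · (e · b) · b · b · b, c), b · c, c · b · c), c, g(c, c, b) · c · c · ((b · (g(b, c, e · e · c) · e)) · b))
  Descend into:  g(c, c, b) · c · c · ((b · (g(b, c, e · e · c) · e)) · b)
  Flatten:  g(c, c, b) · c · c · b · g(b, c, e · e · c) · e · b
  Canonicalize subterm:  g(b, c, e · e · c)  →  g(b, c, c)
  Units out:  drop e
  Sort:  b · b · c · c · g(b, c, c) · g(c, c, b)
  Rebuild:  g(g(g(c, b · b · b · b · b · c · c, c), b · c, b · c · c), c, b · b · c · c · g(b, c, c) · g(c, c, b))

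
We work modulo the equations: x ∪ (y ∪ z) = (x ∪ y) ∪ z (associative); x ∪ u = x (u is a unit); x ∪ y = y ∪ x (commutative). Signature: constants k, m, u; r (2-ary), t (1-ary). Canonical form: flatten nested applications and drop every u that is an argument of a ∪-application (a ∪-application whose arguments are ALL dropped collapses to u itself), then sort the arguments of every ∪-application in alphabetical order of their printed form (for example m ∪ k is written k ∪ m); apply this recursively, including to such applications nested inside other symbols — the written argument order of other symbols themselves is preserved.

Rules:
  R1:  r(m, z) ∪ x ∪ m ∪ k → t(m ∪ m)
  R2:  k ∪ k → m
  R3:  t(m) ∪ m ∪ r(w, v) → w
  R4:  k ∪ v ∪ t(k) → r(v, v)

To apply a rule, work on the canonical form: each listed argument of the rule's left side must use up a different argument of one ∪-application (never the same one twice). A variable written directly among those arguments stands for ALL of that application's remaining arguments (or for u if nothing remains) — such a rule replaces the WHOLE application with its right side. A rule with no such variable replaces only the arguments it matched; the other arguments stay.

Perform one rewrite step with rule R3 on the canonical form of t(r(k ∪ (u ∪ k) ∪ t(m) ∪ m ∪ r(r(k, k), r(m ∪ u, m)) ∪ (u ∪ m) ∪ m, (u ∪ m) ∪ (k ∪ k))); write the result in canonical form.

Answer: t(r(k ∪ k ∪ m ∪ m ∪ r(k, k), k ∪ k ∪ m))

Derivation:
Canonical form:  t(r(k ∪ k ∪ m ∪ m ∪ m ∪ r(r(k, k), r(m, m)) ∪ t(m), k ∪ k ∪ m))
R3 matches:  uses m, r(r(k, k), r(m, m)), t(m);  v := r(m, m), w := r(k, k)
New term:  t(r(k ∪ k ∪ m ∪ m ∪ r(k, k), k ∪ k ∪ m))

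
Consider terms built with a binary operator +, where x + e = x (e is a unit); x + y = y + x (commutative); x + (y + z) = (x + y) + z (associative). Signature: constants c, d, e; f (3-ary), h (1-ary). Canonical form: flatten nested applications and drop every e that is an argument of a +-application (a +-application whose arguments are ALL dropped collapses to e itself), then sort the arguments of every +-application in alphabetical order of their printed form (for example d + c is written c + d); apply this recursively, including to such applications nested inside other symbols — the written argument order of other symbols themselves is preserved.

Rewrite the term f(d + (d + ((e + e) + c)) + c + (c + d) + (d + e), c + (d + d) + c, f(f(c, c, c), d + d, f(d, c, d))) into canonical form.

Answer: f(c + c + c + d + d + d + d, c + c + d + d, f(f(c, c, c), d + d, f(d, c, d)))

Derivation:
Focus inside:  d + (d + ((e + e) + c)) + c + (c + d) + (d + e)
Merge nested applications:  d + d + e + e + c + c + c + d + d + e
Units out:  drop e (×3)
Sort:  c + c + c + d + d + d + d
Put back:  f(c + c + c + d + d + d + d, c + c + d + d, f(f(c, c, c), d + d, f(d, c, d)))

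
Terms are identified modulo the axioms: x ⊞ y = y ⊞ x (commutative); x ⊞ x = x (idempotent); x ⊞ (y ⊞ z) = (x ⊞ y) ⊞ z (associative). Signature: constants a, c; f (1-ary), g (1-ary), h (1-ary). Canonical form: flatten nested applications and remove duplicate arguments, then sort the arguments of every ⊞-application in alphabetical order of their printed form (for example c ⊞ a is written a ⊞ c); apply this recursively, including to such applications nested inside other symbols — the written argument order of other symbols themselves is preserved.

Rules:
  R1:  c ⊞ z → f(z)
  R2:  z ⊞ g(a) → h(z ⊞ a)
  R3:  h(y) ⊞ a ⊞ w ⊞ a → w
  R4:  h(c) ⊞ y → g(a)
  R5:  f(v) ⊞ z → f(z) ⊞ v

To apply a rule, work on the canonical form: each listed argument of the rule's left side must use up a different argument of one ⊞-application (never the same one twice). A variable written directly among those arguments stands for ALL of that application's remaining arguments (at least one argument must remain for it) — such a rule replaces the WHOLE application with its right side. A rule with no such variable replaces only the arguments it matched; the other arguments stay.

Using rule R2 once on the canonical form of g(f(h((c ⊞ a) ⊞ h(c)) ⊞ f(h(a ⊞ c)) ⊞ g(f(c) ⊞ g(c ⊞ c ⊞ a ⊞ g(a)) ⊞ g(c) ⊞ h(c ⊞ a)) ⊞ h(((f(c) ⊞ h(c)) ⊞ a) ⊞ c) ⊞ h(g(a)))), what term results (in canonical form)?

Answer: g(f(f(h(a ⊞ c)) ⊞ g(f(c) ⊞ g(c) ⊞ g(h(a ⊞ c)) ⊞ h(a ⊞ c)) ⊞ h(a ⊞ c ⊞ f(c) ⊞ h(c)) ⊞ h(a ⊞ c ⊞ h(c)) ⊞ h(g(a))))

Derivation:
Canonical form:  g(f(f(h(a ⊞ c)) ⊞ g(f(c) ⊞ g(a ⊞ c ⊞ g(a)) ⊞ g(c) ⊞ h(a ⊞ c)) ⊞ h(a ⊞ c ⊞ f(c) ⊞ h(c)) ⊞ h(a ⊞ c ⊞ h(c)) ⊞ h(g(a))))
Apply R2:  consuming g(a);  z := a ⊞ c
Every leftover argument binds to the variable; the entire application is replaced.
Giving:  g(f(f(h(a ⊞ c)) ⊞ g(f(c) ⊞ g(c) ⊞ g(h(a ⊞ c)) ⊞ h(a ⊞ c)) ⊞ h(a ⊞ c ⊞ f(c) ⊞ h(c)) ⊞ h(a ⊞ c ⊞ h(c)) ⊞ h(g(a))))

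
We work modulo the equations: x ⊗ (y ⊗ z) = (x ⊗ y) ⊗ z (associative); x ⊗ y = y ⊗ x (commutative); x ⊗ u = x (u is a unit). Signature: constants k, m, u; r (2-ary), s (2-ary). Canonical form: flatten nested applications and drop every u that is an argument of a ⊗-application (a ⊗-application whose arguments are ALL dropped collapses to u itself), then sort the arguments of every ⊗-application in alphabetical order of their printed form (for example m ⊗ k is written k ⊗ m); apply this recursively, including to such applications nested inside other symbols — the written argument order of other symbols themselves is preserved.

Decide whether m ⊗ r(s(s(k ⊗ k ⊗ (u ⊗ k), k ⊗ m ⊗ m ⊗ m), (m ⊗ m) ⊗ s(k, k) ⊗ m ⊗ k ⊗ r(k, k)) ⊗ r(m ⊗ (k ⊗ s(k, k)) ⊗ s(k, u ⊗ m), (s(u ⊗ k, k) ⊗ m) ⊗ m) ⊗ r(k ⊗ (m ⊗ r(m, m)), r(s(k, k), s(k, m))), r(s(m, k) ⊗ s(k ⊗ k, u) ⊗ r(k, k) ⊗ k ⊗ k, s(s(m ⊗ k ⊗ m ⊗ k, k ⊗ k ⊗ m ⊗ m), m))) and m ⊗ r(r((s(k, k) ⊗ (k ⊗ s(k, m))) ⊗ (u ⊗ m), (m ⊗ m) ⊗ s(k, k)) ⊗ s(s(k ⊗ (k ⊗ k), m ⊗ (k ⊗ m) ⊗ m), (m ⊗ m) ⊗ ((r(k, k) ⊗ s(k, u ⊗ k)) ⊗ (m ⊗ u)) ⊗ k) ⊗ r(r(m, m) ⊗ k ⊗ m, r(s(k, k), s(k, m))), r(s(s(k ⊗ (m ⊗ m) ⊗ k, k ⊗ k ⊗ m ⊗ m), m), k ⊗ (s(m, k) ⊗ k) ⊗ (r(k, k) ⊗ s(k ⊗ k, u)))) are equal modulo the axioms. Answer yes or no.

Left:  m ⊗ r(s(s(k ⊗ k ⊗ (u ⊗ k), k ⊗ m ⊗ m ⊗ m), (m ⊗ m) ⊗ s(k, k) ⊗ m ⊗ k ⊗ r(k, k)) ⊗ r(m ⊗ (k ⊗ s(k, k)) ⊗ s(k, u ⊗ m), (s(u ⊗ k, k) ⊗ m) ⊗ m) ⊗ r(k ⊗ (m ⊗ r(m, m)), r(s(k, k), s(k, m))), r(s(m, k) ⊗ s(k ⊗ k, u) ⊗ r(k, k) ⊗ k ⊗ k, s(s(m ⊗ k ⊗ m ⊗ k, k ⊗ k ⊗ m ⊗ m), m)))
  Canonicalize subterm:  r(s(s(k ⊗ k ⊗ (u ⊗ k), k ⊗ m ⊗ m ⊗ m), (m ⊗ m) ⊗ s(k, k) ⊗ m ⊗ k ⊗ r(k, k)) ⊗ r(m ⊗ (k ⊗ s(k, k)) ⊗ s(k, u ⊗ m), (s(u ⊗ k, k) ⊗ m) ⊗ m) ⊗ r(k ⊗ (m ⊗ r(m, m)), r(s(k, k), s(k, m))), r(s(m, k) ⊗ s(k ⊗ k, u) ⊗ r(k, k) ⊗ k ⊗ k, s(s(m ⊗ k ⊗ m ⊗ k, k ⊗ k ⊗ m ⊗ m), m)))  →  r(r(k ⊗ m ⊗ r(m, m), r(s(k, k), s(k, m))) ⊗ r(k ⊗ m ⊗ s(k, k) ⊗ s(k, m), m ⊗ m ⊗ s(k, k)) ⊗ s(s(k ⊗ k ⊗ k, k ⊗ m ⊗ m ⊗ m), k ⊗ m ⊗ m ⊗ m ⊗ r(k, k) ⊗ s(k, k)), r(k ⊗ k ⊗ r(k, k) ⊗ s(k ⊗ k, u) ⊗ s(m, k), s(s(k ⊗ k ⊗ m ⊗ m, k ⊗ k ⊗ m ⊗ m), m)))
  Sort:  m ⊗ r(r(k ⊗ m ⊗ r(m, m), r(s(k, k), s(k, m))) ⊗ r(k ⊗ m ⊗ s(k, k) ⊗ s(k, m), m ⊗ m ⊗ s(k, k)) ⊗ s(s(k ⊗ k ⊗ k, k ⊗ m ⊗ m ⊗ m), k ⊗ m ⊗ m ⊗ m ⊗ r(k, k) ⊗ s(k, k)), r(k ⊗ k ⊗ r(k, k) ⊗ s(k ⊗ k, u) ⊗ s(m, k), s(s(k ⊗ k ⊗ m ⊗ m, k ⊗ k ⊗ m ⊗ m), m)))
Right:  m ⊗ r(r((s(k, k) ⊗ (k ⊗ s(k, m))) ⊗ (u ⊗ m), (m ⊗ m) ⊗ s(k, k)) ⊗ s(s(k ⊗ (k ⊗ k), m ⊗ (k ⊗ m) ⊗ m), (m ⊗ m) ⊗ ((r(k, k) ⊗ s(k, u ⊗ k)) ⊗ (m ⊗ u)) ⊗ k) ⊗ r(r(m, m) ⊗ k ⊗ m, r(s(k, k), s(k, m))), r(s(s(k ⊗ (m ⊗ m) ⊗ k, k ⊗ k ⊗ m ⊗ m), m), k ⊗ (s(m, k) ⊗ k) ⊗ (r(k, k) ⊗ s(k ⊗ k, u))))
  Simplify inside:  r(r((s(k, k) ⊗ (k ⊗ s(k, m))) ⊗ (u ⊗ m), (m ⊗ m) ⊗ s(k, k)) ⊗ s(s(k ⊗ (k ⊗ k), m ⊗ (k ⊗ m) ⊗ m), (m ⊗ m) ⊗ ((r(k, k) ⊗ s(k, u ⊗ k)) ⊗ (m ⊗ u)) ⊗ k) ⊗ r(r(m, m) ⊗ k ⊗ m, r(s(k, k), s(k, m))), r(s(s(k ⊗ (m ⊗ m) ⊗ k, k ⊗ k ⊗ m ⊗ m), m), k ⊗ (s(m, k) ⊗ k) ⊗ (r(k, k) ⊗ s(k ⊗ k, u))))  →  r(r(k ⊗ m ⊗ r(m, m), r(s(k, k), s(k, m))) ⊗ r(k ⊗ m ⊗ s(k, k) ⊗ s(k, m), m ⊗ m ⊗ s(k, k)) ⊗ s(s(k ⊗ k ⊗ k, k ⊗ m ⊗ m ⊗ m), k ⊗ m ⊗ m ⊗ m ⊗ r(k, k) ⊗ s(k, k)), r(s(s(k ⊗ k ⊗ m ⊗ m, k ⊗ k ⊗ m ⊗ m), m), k ⊗ k ⊗ r(k, k) ⊗ s(k ⊗ k, u) ⊗ s(m, k)))
  Sort arguments:  m ⊗ r(r(k ⊗ m ⊗ r(m, m), r(s(k, k), s(k, m))) ⊗ r(k ⊗ m ⊗ s(k, k) ⊗ s(k, m), m ⊗ m ⊗ s(k, k)) ⊗ s(s(k ⊗ k ⊗ k, k ⊗ m ⊗ m ⊗ m), k ⊗ m ⊗ m ⊗ m ⊗ r(k, k) ⊗ s(k, k)), r(s(s(k ⊗ k ⊗ m ⊗ m, k ⊗ k ⊗ m ⊗ m), m), k ⊗ k ⊗ r(k, k) ⊗ s(k ⊗ k, u) ⊗ s(m, k)))

Answer: no — m ⊗ r(r(k ⊗ m ⊗ r(m, m), r(s(k, k), s(k, m))) ⊗ r(k ⊗ m ⊗ s(k, k) ⊗ s(k, m), m ⊗ m ⊗ s(k, k)) ⊗ s(s(k ⊗ k ⊗ k, k ⊗ m ⊗ m ⊗ m), k ⊗ m ⊗ m ⊗ m ⊗ r(k, k) ⊗ s(k, k)), r(k ⊗ k ⊗ r(k, k) ⊗ s(k ⊗ k, u) ⊗ s(m, k), s(s(k ⊗ k ⊗ m ⊗ m, k ⊗ k ⊗ m ⊗ m), m))) vs m ⊗ r(r(k ⊗ m ⊗ r(m, m), r(s(k, k), s(k, m))) ⊗ r(k ⊗ m ⊗ s(k, k) ⊗ s(k, m), m ⊗ m ⊗ s(k, k)) ⊗ s(s(k ⊗ k ⊗ k, k ⊗ m ⊗ m ⊗ m), k ⊗ m ⊗ m ⊗ m ⊗ r(k, k) ⊗ s(k, k)), r(s(s(k ⊗ k ⊗ m ⊗ m, k ⊗ k ⊗ m ⊗ m), m), k ⊗ k ⊗ r(k, k) ⊗ s(k ⊗ k, u) ⊗ s(m, k)))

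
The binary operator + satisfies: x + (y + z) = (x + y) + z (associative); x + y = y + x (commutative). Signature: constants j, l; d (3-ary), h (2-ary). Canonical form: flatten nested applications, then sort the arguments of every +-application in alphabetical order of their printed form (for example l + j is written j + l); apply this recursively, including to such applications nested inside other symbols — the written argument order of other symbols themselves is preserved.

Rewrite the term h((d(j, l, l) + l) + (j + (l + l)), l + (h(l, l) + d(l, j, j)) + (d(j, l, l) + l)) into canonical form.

Answer: h(d(j, l, l) + j + l + l + l, d(j, l, l) + d(l, j, j) + h(l, l) + l + l)

Derivation:
Focus inside:  l + (h(l, l) + d(l, j, j)) + (d(j, l, l) + l)
Un-nest:  l + h(l, l) + d(l, j, j) + d(j, l, l) + l
Order the arguments:  d(j, l, l) + d(l, j, j) + h(l, l) + l + l
Reassemble:  h(d(j, l, l) + j + l + l + l, d(j, l, l) + d(l, j, j) + h(l, l) + l + l)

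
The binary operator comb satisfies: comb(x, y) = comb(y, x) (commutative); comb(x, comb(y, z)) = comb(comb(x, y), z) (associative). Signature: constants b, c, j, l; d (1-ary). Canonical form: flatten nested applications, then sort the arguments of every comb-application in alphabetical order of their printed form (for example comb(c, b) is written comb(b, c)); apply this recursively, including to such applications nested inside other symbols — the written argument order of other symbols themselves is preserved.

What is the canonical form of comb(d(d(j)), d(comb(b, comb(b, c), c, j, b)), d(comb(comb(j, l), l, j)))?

Answer: comb(d(comb(b, b, b, c, c, j)), d(comb(j, j, l, l)), d(d(j)))

Derivation:
Canonicalize subterm:  d(comb(b, comb(b, c), c, j, b))  →  d(comb(b, b, b, c, c, j))
Inside:  d(comb(comb(j, l), l, j))  →  d(comb(j, j, l, l))
Sort arguments:  comb(d(comb(b, b, b, c, c, j)), d(comb(j, j, l, l)), d(d(j)))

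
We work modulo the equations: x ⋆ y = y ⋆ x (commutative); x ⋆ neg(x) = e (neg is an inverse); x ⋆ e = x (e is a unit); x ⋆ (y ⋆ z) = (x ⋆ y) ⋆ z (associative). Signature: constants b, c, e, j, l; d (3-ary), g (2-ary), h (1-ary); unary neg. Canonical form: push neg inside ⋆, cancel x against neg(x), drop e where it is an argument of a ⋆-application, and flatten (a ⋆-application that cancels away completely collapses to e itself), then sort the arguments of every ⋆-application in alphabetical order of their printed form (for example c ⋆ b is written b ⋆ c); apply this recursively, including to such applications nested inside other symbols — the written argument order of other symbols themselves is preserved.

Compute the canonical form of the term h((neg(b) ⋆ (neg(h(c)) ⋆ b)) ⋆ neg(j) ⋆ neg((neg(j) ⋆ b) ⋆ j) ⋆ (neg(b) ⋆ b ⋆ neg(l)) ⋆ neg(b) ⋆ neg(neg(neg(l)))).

Answer: h(neg(b) ⋆ neg(b) ⋆ neg(h(c)) ⋆ neg(j) ⋆ neg(l) ⋆ neg(l))

Derivation:
Descend into:  (neg(b) ⋆ (neg(h(c)) ⋆ b)) ⋆ neg(j) ⋆ neg((neg(j) ⋆ b) ⋆ j) ⋆ (neg(b) ⋆ b ⋆ neg(l)) ⋆ neg(b) ⋆ neg(neg(neg(l)))
Push neg inside:  distribute neg over ⋆ and collapse double neg
Collect terms:  neg(b) ⋆ neg(b) ⋆ neg(h(c)) ⋆ neg(j) ⋆ neg(l) ⋆ neg(l)
Rebuild:  h(neg(b) ⋆ neg(b) ⋆ neg(h(c)) ⋆ neg(j) ⋆ neg(l) ⋆ neg(l))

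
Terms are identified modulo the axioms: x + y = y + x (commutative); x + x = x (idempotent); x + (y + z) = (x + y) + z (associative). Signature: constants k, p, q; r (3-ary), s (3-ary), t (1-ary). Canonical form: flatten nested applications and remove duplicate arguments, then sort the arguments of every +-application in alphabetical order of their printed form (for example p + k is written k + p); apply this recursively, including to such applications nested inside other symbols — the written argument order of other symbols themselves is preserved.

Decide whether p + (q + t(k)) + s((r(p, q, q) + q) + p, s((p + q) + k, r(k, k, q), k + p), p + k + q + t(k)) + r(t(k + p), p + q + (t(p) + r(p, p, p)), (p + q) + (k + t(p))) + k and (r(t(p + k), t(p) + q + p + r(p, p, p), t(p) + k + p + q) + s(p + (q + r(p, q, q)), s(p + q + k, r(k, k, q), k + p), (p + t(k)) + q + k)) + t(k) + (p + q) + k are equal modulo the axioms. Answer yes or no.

Left:  p + (q + t(k)) + s((r(p, q, q) + q) + p, s((p + q) + k, r(k, k, q), k + p), p + k + q + t(k)) + r(t(k + p), p + q + (t(p) + r(p, p, p)), (p + q) + (k + t(p))) + k
  Un-nest:  p + q + t(k) + s((r(p, q, q) + q) + p, s((p + q) + k, r(k, k, q), k + p), p + k + q + t(k)) + r(t(k + p), p + q + (t(p) + r(p, p, p)), (p + q) + (k + t(p))) + k
  Simplify inside:  s((r(p, q, q) + q) + p, s((p + q) + k, r(k, k, q), k + p), p + k + q + t(k))  →  s(p + q + r(p, q, q), s(k + p + q, r(k, k, q), k + p), k + p + q + t(k))
  Simplify inside:  r(t(k + p), p + q + (t(p) + r(p, p, p)), (p + q) + (k + t(p)))  →  r(t(k + p), p + q + r(p, p, p) + t(p), k + p + q + t(p))
  Order the arguments:  k + p + q + r(t(k + p), p + q + r(p, p, p) + t(p), k + p + q + t(p)) + s(p + q + r(p, q, q), s(k + p + q, r(k, k, q), k + p), k + p + q + t(k)) + t(k)
Right:  (r(t(p + k), t(p) + q + p + r(p, p, p), t(p) + k + p + q) + s(p + (q + r(p, q, q)), s(p + q + k, r(k, k, q), k + p), (p + t(k)) + q + k)) + t(k) + (p + q) + k
  Un-nest:  r(t(p + k), t(p) + q + p + r(p, p, p), t(p) + k + p + q) + s(p + (q + r(p, q, q)), s(p + q + k, r(k, k, q), k + p), (p + t(k)) + q + k) + t(k) + p + q + k
  Canonicalize subterm:  r(t(p + k), t(p) + q + p + r(p, p, p), t(p) + k + p + q)  →  r(t(k + p), p + q + r(p, p, p) + t(p), k + p + q + t(p))
  Simplify inside:  s(p + (q + r(p, q, q)), s(p + q + k, r(k, k, q), k + p), (p + t(k)) + q + k)  →  s(p + q + r(p, q, q), s(k + p + q, r(k, k, q), k + p), k + p + q + t(k))
  Sort arguments:  k + p + q + r(t(k + p), p + q + r(p, p, p) + t(p), k + p + q + t(p)) + s(p + q + r(p, q, q), s(k + p + q, r(k, k, q), k + p), k + p + q + t(k)) + t(k)

Answer: yes — both canonical forms are k + p + q + r(t(k + p), p + q + r(p, p, p) + t(p), k + p + q + t(p)) + s(p + q + r(p, q, q), s(k + p + q, r(k, k, q), k + p), k + p + q + t(k)) + t(k)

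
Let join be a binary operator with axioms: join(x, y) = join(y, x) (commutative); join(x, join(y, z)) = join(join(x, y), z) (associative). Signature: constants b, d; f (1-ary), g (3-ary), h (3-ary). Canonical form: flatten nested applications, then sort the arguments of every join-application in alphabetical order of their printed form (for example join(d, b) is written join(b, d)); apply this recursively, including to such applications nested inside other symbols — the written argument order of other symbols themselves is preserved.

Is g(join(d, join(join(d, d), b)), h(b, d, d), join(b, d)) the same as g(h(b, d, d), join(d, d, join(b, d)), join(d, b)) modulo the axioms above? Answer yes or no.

Left:  g(join(d, join(join(d, d), b)), h(b, d, d), join(b, d))
  Work inside:  join(d, join(join(d, d), b))
  Flatten:  join(d, d, d, b)
  Sort:  join(b, d, d, d)
  Reassemble:  g(join(b, d, d, d), h(b, d, d), join(b, d))
Right:  g(h(b, d, d), join(d, d, join(b, d)), join(d, b))
  Work inside:  join(d, d, join(b, d))
  Un-nest:  join(d, d, b, d)
  Sort arguments:  join(b, d, d, d)
  Reassemble:  g(h(b, d, d), join(b, d, d, d), join(b, d))

Answer: no — g(join(b, d, d, d), h(b, d, d), join(b, d)) vs g(h(b, d, d), join(b, d, d, d), join(b, d))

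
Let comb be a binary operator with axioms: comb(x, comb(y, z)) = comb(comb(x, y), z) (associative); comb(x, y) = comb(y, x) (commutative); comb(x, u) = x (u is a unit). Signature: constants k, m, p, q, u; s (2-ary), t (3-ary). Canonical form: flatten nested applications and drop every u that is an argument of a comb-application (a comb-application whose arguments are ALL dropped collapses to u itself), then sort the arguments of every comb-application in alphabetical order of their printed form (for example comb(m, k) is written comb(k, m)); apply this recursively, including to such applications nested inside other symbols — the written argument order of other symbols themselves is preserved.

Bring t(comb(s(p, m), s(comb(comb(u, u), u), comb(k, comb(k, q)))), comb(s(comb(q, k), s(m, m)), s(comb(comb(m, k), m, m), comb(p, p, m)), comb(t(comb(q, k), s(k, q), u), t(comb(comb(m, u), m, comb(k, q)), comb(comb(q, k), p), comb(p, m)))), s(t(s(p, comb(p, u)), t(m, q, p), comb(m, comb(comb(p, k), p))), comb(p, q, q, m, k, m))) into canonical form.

Work inside:  comb(s(comb(q, k), s(m, m)), s(comb(comb(m, k), m, m), comb(p, p, m)), comb(t(comb(q, k), s(k, q), u), t(comb(comb(m, u), m, comb(k, q)), comb(comb(q, k), p), comb(p, m))))
Flatten:  comb(s(comb(q, k), s(m, m)), s(comb(comb(m, k), m, m), comb(p, p, m)), t(comb(q, k), s(k, q), u), t(comb(comb(m, u), m, comb(k, q)), comb(comb(q, k), p), comb(p, m)))
Simplify inside:  s(comb(q, k), s(m, m))  →  s(comb(k, q), s(m, m))
Inside:  s(comb(comb(m, k), m, m), comb(p, p, m))  →  s(comb(k, m, m, m), comb(m, p, p))
Inside:  t(comb(q, k), s(k, q), u)  →  t(comb(k, q), s(k, q), u)
Sort:  comb(s(comb(k, m, m, m), comb(m, p, p)), s(comb(k, q), s(m, m)), t(comb(k, m, m, q), comb(k, p, q), comb(m, p)), t(comb(k, q), s(k, q), u))
Put back:  t(comb(s(p, m), s(u, comb(k, k, q))), comb(s(comb(k, m, m, m), comb(m, p, p)), s(comb(k, q), s(m, m)), t(comb(k, m, m, q), comb(k, p, q), comb(m, p)), t(comb(k, q), s(k, q), u)), s(t(s(p, p), t(m, q, p), comb(k, m, p, p)), comb(k, m, m, p, q, q)))

Answer: t(comb(s(p, m), s(u, comb(k, k, q))), comb(s(comb(k, m, m, m), comb(m, p, p)), s(comb(k, q), s(m, m)), t(comb(k, m, m, q), comb(k, p, q), comb(m, p)), t(comb(k, q), s(k, q), u)), s(t(s(p, p), t(m, q, p), comb(k, m, p, p)), comb(k, m, m, p, q, q)))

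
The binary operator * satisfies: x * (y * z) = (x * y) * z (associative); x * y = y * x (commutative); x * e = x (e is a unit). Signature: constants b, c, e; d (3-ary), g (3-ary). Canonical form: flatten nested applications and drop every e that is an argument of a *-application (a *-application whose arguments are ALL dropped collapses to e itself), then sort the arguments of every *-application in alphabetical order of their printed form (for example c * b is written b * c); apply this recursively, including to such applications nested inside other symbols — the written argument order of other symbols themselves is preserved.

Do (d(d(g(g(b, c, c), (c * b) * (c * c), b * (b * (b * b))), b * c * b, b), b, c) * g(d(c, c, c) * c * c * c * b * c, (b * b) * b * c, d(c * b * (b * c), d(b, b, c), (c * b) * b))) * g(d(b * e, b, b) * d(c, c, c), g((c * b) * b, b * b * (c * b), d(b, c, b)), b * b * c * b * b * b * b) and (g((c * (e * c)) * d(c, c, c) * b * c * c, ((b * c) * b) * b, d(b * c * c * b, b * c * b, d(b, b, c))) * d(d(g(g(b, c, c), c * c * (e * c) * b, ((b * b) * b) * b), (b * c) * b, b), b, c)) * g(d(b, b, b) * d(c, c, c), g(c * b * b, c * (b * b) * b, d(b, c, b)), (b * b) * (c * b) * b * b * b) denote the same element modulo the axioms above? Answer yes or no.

Answer: no — d(d(g(g(b, c, c), b * c * c * c, b * b * b * b), b * b * c, b), b, c) * g(b * c * c * c * c * d(c, c, c), b * b * b * c, d(b * b * c * c, d(b, b, c), b * b * c)) * g(d(b, b, b) * d(c, c, c), g(b * b * c, b * b * b * c, d(b, c, b)), b * b * b * b * b * b * c) vs d(d(g(g(b, c, c), b * c * c * c, b * b * b * b), b * b * c, b), b, c) * g(b * c * c * c * c * d(c, c, c), b * b * b * c, d(b * b * c * c, b * b * c, d(b, b, c))) * g(d(b, b, b) * d(c, c, c), g(b * b * c, b * b * b * c, d(b, c, b)), b * b * b * b * b * b * c)

Derivation:
Left:  (d(d(g(g(b, c, c), (c * b) * (c * c), b * (b * (b * b))), b * c * b, b), b, c) * g(d(c, c, c) * c * c * c * b * c, (b * b) * b * c, d(c * b * (b * c), d(b, b, c), (c * b) * b))) * g(d(b * e, b, b) * d(c, c, c), g((c * b) * b, b * b * (c * b), d(b, c, b)), b * b * c * b * b * b * b)
  Flatten:  d(d(g(g(b, c, c), (c * b) * (c * c), b * (b * (b * b))), b * c * b, b), b, c) * g(d(c, c, c) * c * c * c * b * c, (b * b) * b * c, d(c * b * (b * c), d(b, b, c), (c * b) * b)) * g(d(b * e, b, b) * d(c, c, c), g((c * b) * b, b * b * (c * b), d(b, c, b)), b * b * c * b * b * b * b)
  Inside:  d(d(g(g(b, c, c), (c * b) * (c * c), b * (b * (b * b))), b * c * b, b), b, c)  →  d(d(g(g(b, c, c), b * c * c * c, b * b * b * b), b * b * c, b), b, c)
  Inside:  g(d(c, c, c) * c * c * c * b * c, (b * b) * b * c, d(c * b * (b * c), d(b, b, c), (c * b) * b))  →  g(b * c * c * c * c * d(c, c, c), b * b * b * c, d(b * b * c * c, d(b, b, c), b * b * c))
  Simplify inside:  g(d(b * e, b, b) * d(c, c, c), g((c * b) * b, b * b * (c * b), d(b, c, b)), b * b * c * b * b * b * b)  →  g(d(b, b, b) * d(c, c, c), g(b * b * c, b * b * b * c, d(b, c, b)), b * b * b * b * b * b * c)
  Order the arguments:  d(d(g(g(b, c, c), b * c * c * c, b * b * b * b), b * b * c, b), b, c) * g(b * c * c * c * c * d(c, c, c), b * b * b * c, d(b * b * c * c, d(b, b, c), b * b * c)) * g(d(b, b, b) * d(c, c, c), g(b * b * c, b * b * b * c, d(b, c, b)), b * b * b * b * b * b * c)
Right:  (g((c * (e * c)) * d(c, c, c) * b * c * c, ((b * c) * b) * b, d(b * c * c * b, b * c * b, d(b, b, c))) * d(d(g(g(b, c, c), c * c * (e * c) * b, ((b * b) * b) * b), (b * c) * b, b), b, c)) * g(d(b, b, b) * d(c, c, c), g(c * b * b, c * (b * b) * b, d(b, c, b)), (b * b) * (c * b) * b * b * b)
  Merge nested applications:  g((c * (e * c)) * d(c, c, c) * b * c * c, ((b * c) * b) * b, d(b * c * c * b, b * c * b, d(b, b, c))) * d(d(g(g(b, c, c), c * c * (e * c) * b, ((b * b) * b) * b), (b * c) * b, b), b, c) * g(d(b, b, b) * d(c, c, c), g(c * b * b, c * (b * b) * b, d(b, c, b)), (b * b) * (c * b) * b * b * b)
  Canonicalize subterm:  g((c * (e * c)) * d(c, c, c) * b * c * c, ((b * c) * b) * b, d(b * c * c * b, b * c * b, d(b, b, c)))  →  g(b * c * c * c * c * d(c, c, c), b * b * b * c, d(b * b * c * c, b * b * c, d(b, b, c)))
  Canonicalize subterm:  d(d(g(g(b, c, c), c * c * (e * c) * b, ((b * b) * b) * b), (b * c) * b, b), b, c)  →  d(d(g(g(b, c, c), b * c * c * c, b * b * b * b), b * b * c, b), b, c)
  Simplify inside:  g(d(b, b, b) * d(c, c, c), g(c * b * b, c * (b * b) * b, d(b, c, b)), (b * b) * (c * b) * b * b * b)  →  g(d(b, b, b) * d(c, c, c), g(b * b * c, b * b * b * c, d(b, c, b)), b * b * b * b * b * b * c)
  Sort arguments:  d(d(g(g(b, c, c), b * c * c * c, b * b * b * b), b * b * c, b), b, c) * g(b * c * c * c * c * d(c, c, c), b * b * b * c, d(b * b * c * c, b * b * c, d(b, b, c))) * g(d(b, b, b) * d(c, c, c), g(b * b * c, b * b * b * c, d(b, c, b)), b * b * b * b * b * b * c)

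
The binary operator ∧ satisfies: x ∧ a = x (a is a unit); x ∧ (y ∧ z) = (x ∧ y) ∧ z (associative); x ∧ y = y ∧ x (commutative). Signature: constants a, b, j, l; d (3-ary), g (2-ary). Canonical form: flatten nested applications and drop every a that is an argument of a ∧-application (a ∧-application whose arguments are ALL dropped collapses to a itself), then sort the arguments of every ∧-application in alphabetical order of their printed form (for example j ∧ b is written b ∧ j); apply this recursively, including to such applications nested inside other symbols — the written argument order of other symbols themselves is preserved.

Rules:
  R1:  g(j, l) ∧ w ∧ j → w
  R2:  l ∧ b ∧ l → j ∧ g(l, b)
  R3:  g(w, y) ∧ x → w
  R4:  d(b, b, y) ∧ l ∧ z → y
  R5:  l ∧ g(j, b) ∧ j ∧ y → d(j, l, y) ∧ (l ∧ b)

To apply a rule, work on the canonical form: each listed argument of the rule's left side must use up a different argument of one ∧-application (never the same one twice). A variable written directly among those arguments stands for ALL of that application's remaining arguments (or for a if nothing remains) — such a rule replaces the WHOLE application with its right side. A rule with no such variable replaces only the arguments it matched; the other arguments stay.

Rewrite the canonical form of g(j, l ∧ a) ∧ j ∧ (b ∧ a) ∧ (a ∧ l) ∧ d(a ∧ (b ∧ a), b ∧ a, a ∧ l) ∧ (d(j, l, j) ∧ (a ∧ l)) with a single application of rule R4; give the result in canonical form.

Answer: l

Derivation:
Canonical form:  b ∧ d(b, b, l) ∧ d(j, l, j) ∧ g(j, l) ∧ j ∧ l ∧ l
Apply R4:  consuming d(b, b, l), l;  y := l, z := b ∧ d(j, l, j) ∧ g(j, l) ∧ j ∧ l
Every leftover argument binds to the variable; the entire application is replaced.
Result:  l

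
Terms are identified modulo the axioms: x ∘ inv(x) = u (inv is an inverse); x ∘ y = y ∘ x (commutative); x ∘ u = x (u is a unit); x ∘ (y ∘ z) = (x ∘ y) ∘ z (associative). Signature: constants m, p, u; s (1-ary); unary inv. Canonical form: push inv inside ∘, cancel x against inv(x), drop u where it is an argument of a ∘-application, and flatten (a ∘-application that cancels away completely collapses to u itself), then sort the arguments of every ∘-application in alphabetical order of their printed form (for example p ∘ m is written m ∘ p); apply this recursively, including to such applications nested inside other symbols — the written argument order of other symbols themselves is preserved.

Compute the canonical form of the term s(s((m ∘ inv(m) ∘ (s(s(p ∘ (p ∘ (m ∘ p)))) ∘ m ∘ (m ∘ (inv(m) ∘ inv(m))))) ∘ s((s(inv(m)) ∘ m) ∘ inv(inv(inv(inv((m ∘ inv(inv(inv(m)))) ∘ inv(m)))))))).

Descend into:  (m ∘ inv(m) ∘ (s(s(p ∘ (p ∘ (m ∘ p)))) ∘ m ∘ (m ∘ (inv(m) ∘ inv(m))))) ∘ s((s(inv(m)) ∘ m) ∘ inv(inv(inv(inv((m ∘ inv(inv(inv(m)))) ∘ inv(m))))))
Push inv inside:  distribute inv over ∘ and collapse double inv
Cancel:  m cancels
Collect:  s(s(m ∘ p ∘ p ∘ p)) ∘ s(s(inv(m)))
Sort arguments:  s(s(inv(m))) ∘ s(s(m ∘ p ∘ p ∘ p))
Reassemble:  s(s(s(s(inv(m))) ∘ s(s(m ∘ p ∘ p ∘ p))))

Answer: s(s(s(s(inv(m))) ∘ s(s(m ∘ p ∘ p ∘ p))))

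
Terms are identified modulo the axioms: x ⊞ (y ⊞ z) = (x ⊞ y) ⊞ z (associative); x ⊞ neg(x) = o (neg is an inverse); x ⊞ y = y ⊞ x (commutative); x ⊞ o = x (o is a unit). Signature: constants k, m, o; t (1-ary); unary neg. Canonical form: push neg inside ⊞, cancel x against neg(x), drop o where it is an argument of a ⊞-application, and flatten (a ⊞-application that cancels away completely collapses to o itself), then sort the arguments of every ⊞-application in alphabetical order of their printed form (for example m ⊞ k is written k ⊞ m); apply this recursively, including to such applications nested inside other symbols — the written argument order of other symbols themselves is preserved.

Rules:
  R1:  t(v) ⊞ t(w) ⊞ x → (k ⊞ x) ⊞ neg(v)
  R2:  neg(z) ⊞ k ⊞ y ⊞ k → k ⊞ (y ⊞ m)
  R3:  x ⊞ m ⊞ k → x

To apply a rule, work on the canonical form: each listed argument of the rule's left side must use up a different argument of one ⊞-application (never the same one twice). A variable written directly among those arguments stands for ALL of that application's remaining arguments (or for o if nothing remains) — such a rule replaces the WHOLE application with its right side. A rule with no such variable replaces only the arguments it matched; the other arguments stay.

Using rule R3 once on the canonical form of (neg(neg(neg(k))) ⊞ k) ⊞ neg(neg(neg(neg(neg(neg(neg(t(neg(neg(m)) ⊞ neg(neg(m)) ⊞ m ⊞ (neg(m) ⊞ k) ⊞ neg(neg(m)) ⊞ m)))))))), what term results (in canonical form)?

Answer: neg(t(m ⊞ m ⊞ m))

Derivation:
Canonical form:  neg(t(k ⊞ m ⊞ m ⊞ m ⊞ m))
R3 matches:  uses k, m;  x := m ⊞ m ⊞ m
Every leftover argument binds to the variable; the entire application is replaced.
New term:  neg(t(m ⊞ m ⊞ m))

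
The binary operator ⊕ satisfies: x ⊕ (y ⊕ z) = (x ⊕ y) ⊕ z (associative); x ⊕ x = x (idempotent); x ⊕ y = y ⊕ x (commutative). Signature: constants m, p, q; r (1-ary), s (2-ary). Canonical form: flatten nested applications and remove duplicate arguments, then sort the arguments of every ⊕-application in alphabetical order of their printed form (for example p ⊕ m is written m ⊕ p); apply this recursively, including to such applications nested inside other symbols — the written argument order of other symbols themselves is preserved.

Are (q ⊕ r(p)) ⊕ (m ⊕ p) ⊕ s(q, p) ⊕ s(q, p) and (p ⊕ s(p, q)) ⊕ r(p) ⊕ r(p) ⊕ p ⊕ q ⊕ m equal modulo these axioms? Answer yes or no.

Left:  (q ⊕ r(p)) ⊕ (m ⊕ p) ⊕ s(q, p) ⊕ s(q, p)
  Un-nest:  q ⊕ r(p) ⊕ m ⊕ p ⊕ s(q, p) ⊕ s(q, p)
  Drop duplicates:  drop duplicate s(q, p)
  Sort:  m ⊕ p ⊕ q ⊕ r(p) ⊕ s(q, p)
Right:  (p ⊕ s(p, q)) ⊕ r(p) ⊕ r(p) ⊕ p ⊕ q ⊕ m
  Merge nested applications:  p ⊕ s(p, q) ⊕ r(p) ⊕ r(p) ⊕ p ⊕ q ⊕ m
  Idempotence:  drop duplicate r(p), p
  Sort:  m ⊕ p ⊕ q ⊕ r(p) ⊕ s(p, q)

Answer: no — m ⊕ p ⊕ q ⊕ r(p) ⊕ s(q, p) vs m ⊕ p ⊕ q ⊕ r(p) ⊕ s(p, q)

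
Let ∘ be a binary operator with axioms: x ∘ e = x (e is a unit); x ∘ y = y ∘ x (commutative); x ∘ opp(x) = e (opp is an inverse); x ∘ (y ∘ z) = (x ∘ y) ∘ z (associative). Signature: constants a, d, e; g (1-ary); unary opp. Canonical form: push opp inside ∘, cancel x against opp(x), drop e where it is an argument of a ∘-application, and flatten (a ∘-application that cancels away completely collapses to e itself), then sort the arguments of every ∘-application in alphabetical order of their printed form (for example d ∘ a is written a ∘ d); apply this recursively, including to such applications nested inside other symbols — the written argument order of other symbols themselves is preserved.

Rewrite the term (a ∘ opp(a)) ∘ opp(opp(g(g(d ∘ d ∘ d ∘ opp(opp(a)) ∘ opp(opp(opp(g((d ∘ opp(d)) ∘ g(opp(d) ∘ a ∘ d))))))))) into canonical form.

Answer: g(g(a ∘ d ∘ d ∘ d ∘ opp(g(g(a)))))

Derivation:
Push opp inside:  distribute opp over ∘ and collapse double opp
Inverses cancel:  a cancels
Collect:  g(g(a ∘ d ∘ d ∘ d ∘ opp(g(g(a)))))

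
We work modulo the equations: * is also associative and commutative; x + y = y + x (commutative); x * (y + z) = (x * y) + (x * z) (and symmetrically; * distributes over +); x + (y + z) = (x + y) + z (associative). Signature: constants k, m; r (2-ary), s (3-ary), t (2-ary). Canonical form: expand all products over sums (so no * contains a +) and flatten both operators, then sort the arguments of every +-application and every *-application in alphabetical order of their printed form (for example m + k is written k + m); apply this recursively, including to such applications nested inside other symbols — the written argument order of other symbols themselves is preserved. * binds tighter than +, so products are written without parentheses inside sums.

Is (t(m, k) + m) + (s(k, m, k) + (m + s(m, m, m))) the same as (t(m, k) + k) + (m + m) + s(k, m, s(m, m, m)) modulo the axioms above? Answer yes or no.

Left:  (t(m, k) + m) + (s(k, m, k) + (m + s(m, m, m)))
  Flatten:  t(m, k) + m + s(k, m, k) + m + s(m, m, m)
  Order the arguments:  m + m + s(k, m, k) + s(m, m, m) + t(m, k)
Right:  (t(m, k) + k) + (m + m) + s(k, m, s(m, m, m))
  Flatten:  t(m, k) + k + m + m + s(k, m, s(m, m, m))
  Order the arguments:  k + m + m + s(k, m, s(m, m, m)) + t(m, k)

Answer: no — m + m + s(k, m, k) + s(m, m, m) + t(m, k) vs k + m + m + s(k, m, s(m, m, m)) + t(m, k)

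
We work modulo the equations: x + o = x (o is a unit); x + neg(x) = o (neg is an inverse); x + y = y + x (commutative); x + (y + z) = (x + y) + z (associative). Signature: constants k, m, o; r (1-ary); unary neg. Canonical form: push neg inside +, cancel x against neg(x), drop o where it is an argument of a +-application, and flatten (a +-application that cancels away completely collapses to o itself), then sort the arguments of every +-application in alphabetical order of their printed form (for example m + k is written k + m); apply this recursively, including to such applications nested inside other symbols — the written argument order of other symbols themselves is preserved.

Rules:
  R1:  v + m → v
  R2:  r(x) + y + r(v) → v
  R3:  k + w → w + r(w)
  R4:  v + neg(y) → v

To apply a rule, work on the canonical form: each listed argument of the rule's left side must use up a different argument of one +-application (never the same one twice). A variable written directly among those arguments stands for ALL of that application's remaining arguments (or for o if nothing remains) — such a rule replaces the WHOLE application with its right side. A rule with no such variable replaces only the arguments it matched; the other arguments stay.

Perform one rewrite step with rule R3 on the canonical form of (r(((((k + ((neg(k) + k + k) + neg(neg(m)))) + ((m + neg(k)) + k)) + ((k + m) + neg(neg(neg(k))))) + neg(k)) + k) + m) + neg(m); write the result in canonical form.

Canonical form:  r(k + k + m + m + m)
Apply R3:  consuming k;  w := k + m + m + m
The extension variable absorbs all remaining arguments, so the whole application is rewritten.
Result:  r(k + m + m + m + r(k + m + m + m))

Answer: r(k + m + m + m + r(k + m + m + m))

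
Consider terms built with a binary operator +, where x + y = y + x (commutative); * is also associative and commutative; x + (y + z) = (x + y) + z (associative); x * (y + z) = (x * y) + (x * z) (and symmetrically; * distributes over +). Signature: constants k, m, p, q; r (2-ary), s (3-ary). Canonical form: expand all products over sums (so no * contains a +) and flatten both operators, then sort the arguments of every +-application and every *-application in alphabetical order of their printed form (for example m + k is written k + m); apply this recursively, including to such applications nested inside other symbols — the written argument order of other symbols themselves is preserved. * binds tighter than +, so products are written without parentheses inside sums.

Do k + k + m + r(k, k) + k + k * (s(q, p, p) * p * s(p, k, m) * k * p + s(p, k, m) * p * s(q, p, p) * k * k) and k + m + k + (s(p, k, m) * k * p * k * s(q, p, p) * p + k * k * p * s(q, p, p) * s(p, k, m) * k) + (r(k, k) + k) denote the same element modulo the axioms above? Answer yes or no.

Answer: yes — both canonical forms are k + k + k + k * k * k * p * s(p, k, m) * s(q, p, p) + k * k * p * p * s(p, k, m) * s(q, p, p) + m + r(k, k)

Derivation:
Left:  k + k + m + r(k, k) + k + k * (s(q, p, p) * p * s(p, k, m) * k * p + s(p, k, m) * p * s(q, p, p) * k * k)
  Distribute:  k + k + m + r(k, k) + k + k * k * p * p * s(p, k, m) * s(q, p, p) + k * k * k * p * s(p, k, m) * s(q, p, p)
  Sort:  k + k + k + k * k * k * p * s(p, k, m) * s(q, p, p) + k * k * p * p * s(p, k, m) * s(q, p, p) + m + r(k, k)
Right:  k + m + k + (s(p, k, m) * k * p * k * s(q, p, p) * p + k * k * p * s(q, p, p) * s(p, k, m) * k) + (r(k, k) + k)
  Merge nested applications:  k + m + k + k * k * p * p * s(p, k, m) * s(q, p, p) + k * k * k * p * s(p, k, m) * s(q, p, p) + r(k, k) + k
  Sort:  k + k + k + k * k * k * p * s(p, k, m) * s(q, p, p) + k * k * p * p * s(p, k, m) * s(q, p, p) + m + r(k, k)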